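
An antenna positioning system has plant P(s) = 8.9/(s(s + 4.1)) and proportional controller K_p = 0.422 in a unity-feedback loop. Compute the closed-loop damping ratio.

ζ = 1.06

1 + K_p·P(s) = 0 gives s² + 4.1s + 3.756 = 0.
Matching s² + 2ζω_n s + ω_n²: ω_n = √3.756 = 1.938 rad/s and 2ζω_n = 4.1, so ζ = 4.1/(2·1.938) = 1.06.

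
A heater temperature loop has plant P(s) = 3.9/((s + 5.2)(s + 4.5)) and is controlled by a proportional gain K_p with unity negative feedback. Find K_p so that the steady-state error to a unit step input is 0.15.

K_p = 34

For a type-0 loop with proportional control, e_ss = 1/(1 + K_p·P(0)).
P(0) = 0.1667. Require 1/(1 + K_p·0.1667) = 0.15, so 1 + 0.1667·K_p = 6.667.
K_p = (6.667 − 1)/0.1667 = 34.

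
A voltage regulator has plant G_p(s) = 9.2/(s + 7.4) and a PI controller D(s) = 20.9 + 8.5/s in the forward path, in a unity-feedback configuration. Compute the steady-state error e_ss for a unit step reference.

The open loop D(s)G_p(s) has a pole at the origin (type 1), so the static position error constant is infinite and e_ss = 1/(1+∞) = 0.

0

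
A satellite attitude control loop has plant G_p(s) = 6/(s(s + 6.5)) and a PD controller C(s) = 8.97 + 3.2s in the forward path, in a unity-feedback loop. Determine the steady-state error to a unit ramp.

The loop has one pole at the origin (type 1). Velocity error constant K_v = lim_{s→0} s·C(s)G_p(s) = 8.97·6/6.5 = 8.28.
Steady-state error to a unit ramp: e_ss = 1/K_v = 0.121.

0.121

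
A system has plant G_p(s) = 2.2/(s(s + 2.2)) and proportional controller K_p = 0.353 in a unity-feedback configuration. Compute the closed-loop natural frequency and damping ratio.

ω_n = 0.881 rad/s, ζ = 1.25

1 + K_p·G_p(s) = 0 gives s² + 2.2s + 0.7766 = 0.
So ω_n² = 0.7766 ⇒ ω_n = 0.8812 rad/s, and ζ = 2.2/(2ω_n) = 1.25.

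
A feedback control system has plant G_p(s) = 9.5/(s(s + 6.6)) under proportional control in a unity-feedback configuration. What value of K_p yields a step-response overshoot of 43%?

From %OS = 100·exp(−πζ/√(1−ζ²)) = 43%, ζ = −ln(0.43)/√(π²+ln²(0.43)) = 0.2594.
Characteristic equation s² + 6.6s + 9.5K_p = 0 gives ζ = 6.6/(2√(9.5K_p)).
Setting ζ = 0.2594: √(9.5K_p) = 6.6/(2·0.2594) = 12.72, so K_p = 161.8/9.5 = 17.

K_p = 17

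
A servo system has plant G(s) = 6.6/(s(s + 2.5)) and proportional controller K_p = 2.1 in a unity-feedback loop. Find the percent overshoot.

From 1 + K_pG(s) = 0: s² + 2.5s + 13.86 = 0 ⇒ ω_n = 3.723, ζ = 0.3358.
%OS = 100·exp(−πζ/√(1−ζ²)) = 100·exp(−π·0.3358/√0.8873) = 32.6%.

32.6%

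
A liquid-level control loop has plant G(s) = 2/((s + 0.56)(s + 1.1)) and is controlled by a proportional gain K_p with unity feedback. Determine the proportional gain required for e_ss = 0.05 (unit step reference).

K_p = 5.85

Steady-state error for a unit step on this type-0 loop is 1/(1 + K_p·G(0)).
G(0) = 3.247. Require 1/(1 + K_p·3.247) = 0.05, so 1 + 3.247·K_p = 20.
K_p = (20 − 1)/3.247 = 5.85.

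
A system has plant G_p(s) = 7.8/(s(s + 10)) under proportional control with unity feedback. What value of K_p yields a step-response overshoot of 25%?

From %OS = 100·exp(−πζ/√(1−ζ²)) = 25%, ζ = −ln(0.25)/√(π²+ln²(0.25)) = 0.4037.
Characteristic equation s² + 10s + 7.8K_p = 0 gives ζ = 10/(2√(7.8K_p)).
Setting ζ = 0.4037: √(7.8K_p) = 10/(2·0.4037) = 12.39, so K_p = 153.4/7.8 = 19.7.

K_p = 19.7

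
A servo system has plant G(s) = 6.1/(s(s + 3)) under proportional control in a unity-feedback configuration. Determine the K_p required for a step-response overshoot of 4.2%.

From %OS = 100·exp(−πζ/√(1−ζ²)) = 4.2%, ζ = −ln(0.042)/√(π²+ln²(0.042)) = 0.7103.
Characteristic equation s² + 3s + 6.1K_p = 0 gives ζ = 3/(2√(6.1K_p)).
Setting ζ = 0.7103: √(6.1K_p) = 3/(2·0.7103) = 2.112, so K_p = 4.46/6.1 = 0.731.

K_p = 0.731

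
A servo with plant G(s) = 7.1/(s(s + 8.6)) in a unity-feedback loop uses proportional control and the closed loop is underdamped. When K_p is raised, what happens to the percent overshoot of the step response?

increase

ζ = 8.6/(2√(7.1K_p)) decreases as K_p grows; lower damping means more overshoot.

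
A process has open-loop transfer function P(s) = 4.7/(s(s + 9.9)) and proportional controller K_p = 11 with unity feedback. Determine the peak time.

T_p = 0.602 s

Closed-loop characteristic equation: s² + 9.9s + 51.7 = 0, so ω_n = 7.19 rad/s and ζ = 9.9/(2·7.19) = 0.6884.
Damped frequency ω_d = ω_n√(1−ζ²) = 5.215 rad/s, so peak time T_p = π/ω_d = 0.602 s.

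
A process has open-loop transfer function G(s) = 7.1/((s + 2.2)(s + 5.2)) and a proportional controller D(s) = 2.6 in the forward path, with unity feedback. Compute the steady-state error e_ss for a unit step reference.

The loop is type 0. Static position error constant K_pos = D(0)·G(0) = 2.6·0.6206 = 1.614.
Steady-state error to a unit step: e_ss = 1/(1+K_pos) = 1/2.614 = 0.383.

0.383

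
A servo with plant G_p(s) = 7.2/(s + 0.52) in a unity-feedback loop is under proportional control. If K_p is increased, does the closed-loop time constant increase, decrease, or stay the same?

decrease

The closed-loop bandwidth 0.52+K_p·7.2 grows with K_p, so τ shrinks.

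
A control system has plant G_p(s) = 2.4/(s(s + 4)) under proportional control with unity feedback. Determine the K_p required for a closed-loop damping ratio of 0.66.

Closed-loop characteristic equation: s² + 4s + K_p·2.4 = 0.
So ω_n = √(2.4K_p) and 2ζω_n = 4, giving ζ = 4/(2√(2.4K_p)).
Setting ζ = 0.66: √(2.4K_p) = 4/(2·0.66) = 3.03, so K_p = 9.183/2.4 = 3.83.

K_p = 3.83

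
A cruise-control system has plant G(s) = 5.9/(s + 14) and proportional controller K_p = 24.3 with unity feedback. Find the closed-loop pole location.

Closed-loop transfer function: T(s) = K_p·G(s)/(1 + K_p·G(s)) = 143.4/(s + 14 + 143.4) = 143.4/(s + 157.4).
The closed-loop pole is at s = −157.4.

s = -157.4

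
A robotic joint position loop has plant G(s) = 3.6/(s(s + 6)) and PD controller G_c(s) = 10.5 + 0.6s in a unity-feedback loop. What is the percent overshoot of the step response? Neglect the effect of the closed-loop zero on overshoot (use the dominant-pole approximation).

6.16%

Forward path: (10.5 + 0.6s)·3.6/(s(s+6)). The closed-loop characteristic equation is s² + (6 + 3.6·0.6)s + 3.6·10.5 = 0.
That is s² + 8.16s + 37.8 = 0, so ω_n = 6.148 rad/s and ζ = 8.16/(2·6.148) = 0.6636.
%OS = 100·exp(−πζ/√(1−ζ²)) = 6.16%.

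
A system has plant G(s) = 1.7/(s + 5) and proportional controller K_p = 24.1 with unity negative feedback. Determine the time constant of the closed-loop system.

Closed-loop transfer function: T(s) = K_p·G(s)/(1 + K_p·G(s)) = 40.97/(s + 5 + 40.97) = 40.97/(s + 45.97).
Time constant τ = 1/45.97 = 0.0218 s.

τ = 0.0218 s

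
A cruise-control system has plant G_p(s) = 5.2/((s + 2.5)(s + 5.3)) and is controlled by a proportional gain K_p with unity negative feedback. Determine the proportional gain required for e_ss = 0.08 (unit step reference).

The loop is type 0, so e_ss(step) = 1/(1 + K_pos) with K_pos = K_p·G_p(0).
G_p(0) = 0.3925. Require 1/(1 + K_p·0.3925) = 0.08, so 1 + 0.3925·K_p = 12.5.
K_p = (12.5 − 1)/0.3925 = 29.3.

K_p = 29.3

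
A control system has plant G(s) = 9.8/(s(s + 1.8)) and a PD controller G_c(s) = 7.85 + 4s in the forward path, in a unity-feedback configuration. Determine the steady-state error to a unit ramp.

0.0234

The loop has one pole at the origin (type 1). Velocity error constant K_v = lim_{s→0} s·G_c(s)G(s) = 7.85·9.8/1.8 = 42.74.
Steady-state error to a unit ramp: e_ss = 1/K_v = 0.0234.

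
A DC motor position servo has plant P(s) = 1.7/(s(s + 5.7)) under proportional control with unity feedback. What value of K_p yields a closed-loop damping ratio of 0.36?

K_p = 36.9

Closed-loop characteristic equation: s² + 5.7s + K_p·1.7 = 0.
So ω_n = √(1.7K_p) and 2ζω_n = 5.7, giving ζ = 5.7/(2√(1.7K_p)).
Setting ζ = 0.36: √(1.7K_p) = 5.7/(2·0.36) = 7.917, so K_p = 62.67/1.7 = 36.9.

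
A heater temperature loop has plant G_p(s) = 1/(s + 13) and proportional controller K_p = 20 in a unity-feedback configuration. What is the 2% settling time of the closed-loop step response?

Closed-loop transfer function: T(s) = K_p·G_p(s)/(1 + K_p·G_p(s)) = 20/(s + 13 + 20) = 20/(s + 33).
Time constant τ = 1/33 = 0.0303 s, so the 2% settling time is about 4τ = 0.121 s.

T_s ≈ 0.121 s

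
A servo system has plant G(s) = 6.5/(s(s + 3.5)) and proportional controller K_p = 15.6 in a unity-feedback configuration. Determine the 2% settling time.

From 1 + K_pG(s) = 0: s² + 3.5s + 101.4 = 0 ⇒ ω_n = 10.07, ζ = 0.1738.
2% settling time T_s ≈ 4/(ζω_n) = 4/1.75 = 2.29 s.

T_s ≈ 2.29 s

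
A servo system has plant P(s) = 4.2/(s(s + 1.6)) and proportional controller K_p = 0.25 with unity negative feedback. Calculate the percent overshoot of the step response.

From 1 + K_pP(s) = 0: s² + 1.6s + 1.05 = 0 ⇒ ω_n = 1.025, ζ = 0.7807.
%OS = 100·exp(−πζ/√(1−ζ²)) = 100·exp(−π·0.7807/√0.3905) = 1.97%.

1.97%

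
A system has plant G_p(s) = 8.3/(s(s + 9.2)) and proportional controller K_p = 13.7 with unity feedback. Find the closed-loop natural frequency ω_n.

With unity feedback the closed-loop characteristic equation is s² + 9.2s + 13.7·8.3 = s² + 9.2s + 113.7 = 0.
Matching s² + 2ζω_n s + ω_n²: ω_n = √113.7 = 10.66 rad/s and 2ζω_n = 9.2, so ζ = 9.2/(2·10.66) = 0.431.

ω_n = 10.7 rad/s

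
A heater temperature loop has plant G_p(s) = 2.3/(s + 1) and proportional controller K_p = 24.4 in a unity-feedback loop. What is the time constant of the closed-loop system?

Closed-loop transfer function: T(s) = K_p·G_p(s)/(1 + K_p·G_p(s)) = 56.12/(s + 1 + 56.12) = 56.12/(s + 57.12).
Time constant τ = 1/57.12 = 0.0175 s.

τ = 0.0175 s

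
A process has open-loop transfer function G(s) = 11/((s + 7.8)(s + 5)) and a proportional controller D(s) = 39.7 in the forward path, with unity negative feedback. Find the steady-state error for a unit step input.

0.082

The loop is type 0. Static position error constant K_pos = D(0)·G(0) = 39.7·0.2821 = 11.2.
Steady-state error to a unit step: e_ss = 1/(1+K_pos) = 1/12.2 = 0.082.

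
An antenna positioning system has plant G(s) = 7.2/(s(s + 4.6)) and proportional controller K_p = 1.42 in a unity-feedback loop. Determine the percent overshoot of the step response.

3.87%

Closed-loop characteristic equation: s² + 4.6s + 10.22 = 0, so ω_n = 3.197 rad/s and ζ = 4.6/(2·3.197) = 0.7193.
%OS = 100·exp(−πζ/√(1−ζ²)) = 100·exp(−π·0.7193/√0.4826) = 3.87%.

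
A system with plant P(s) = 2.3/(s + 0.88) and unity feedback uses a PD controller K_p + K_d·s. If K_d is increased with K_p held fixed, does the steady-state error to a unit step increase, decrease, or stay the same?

K_d affects only the transient (the s-coefficient); the DC loop gain, and hence e_ss, depends only on K_p.

unchanged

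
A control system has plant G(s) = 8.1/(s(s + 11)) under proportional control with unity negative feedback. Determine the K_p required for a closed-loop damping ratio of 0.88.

Closed-loop characteristic equation: s² + 11s + K_p·8.1 = 0.
So ω_n = √(8.1K_p) and 2ζω_n = 11, giving ζ = 11/(2√(8.1K_p)).
Setting ζ = 0.88: √(8.1K_p) = 11/(2·0.88) = 6.25, so K_p = 39.06/8.1 = 4.82.

K_p = 4.82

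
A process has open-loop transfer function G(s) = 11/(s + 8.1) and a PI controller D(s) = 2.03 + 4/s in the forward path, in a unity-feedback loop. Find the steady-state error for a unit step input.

0

The open loop D(s)G(s) has a pole at the origin (type 1), so the static position error constant is infinite and e_ss = 1/(1+∞) = 0.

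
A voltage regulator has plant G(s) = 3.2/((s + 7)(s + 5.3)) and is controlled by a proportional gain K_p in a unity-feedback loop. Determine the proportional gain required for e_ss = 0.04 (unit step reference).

Steady-state error for a unit step on this type-0 loop is 1/(1 + K_p·G(0)).
G(0) = 0.08625. Require 1/(1 + K_p·0.08625) = 0.04, so 1 + 0.08625·K_p = 25.
K_p = (25 − 1)/0.08625 = 278.

K_p = 278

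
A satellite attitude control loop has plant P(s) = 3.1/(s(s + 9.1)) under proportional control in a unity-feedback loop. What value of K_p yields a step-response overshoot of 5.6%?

K_p = 14.6

From %OS = 100·exp(−πζ/√(1−ζ²)) = 5.6%, ζ = −ln(0.056)/√(π²+ln²(0.056)) = 0.6761.
Characteristic equation s² + 9.1s + 3.1K_p = 0 gives ζ = 9.1/(2√(3.1K_p)).
Setting ζ = 0.6761: √(3.1K_p) = 9.1/(2·0.6761) = 6.73, so K_p = 45.3/3.1 = 14.6.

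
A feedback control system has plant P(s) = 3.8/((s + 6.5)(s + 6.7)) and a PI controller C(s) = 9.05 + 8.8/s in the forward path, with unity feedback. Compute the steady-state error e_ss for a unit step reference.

0

The open loop C(s)P(s) has a pole at the origin (type 1), so the static position error constant is infinite and e_ss = 1/(1+∞) = 0.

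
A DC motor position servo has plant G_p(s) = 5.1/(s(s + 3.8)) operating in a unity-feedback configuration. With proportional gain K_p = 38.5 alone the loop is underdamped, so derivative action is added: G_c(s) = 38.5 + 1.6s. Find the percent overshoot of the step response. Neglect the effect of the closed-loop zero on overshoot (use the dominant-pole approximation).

Forward path: (38.5 + 1.6s)·5.1/(s(s+3.8)). The closed-loop characteristic equation is s² + (3.8 + 5.1·1.6)s + 5.1·38.5 = 0.
That is s² + 11.96s + 196.3 = 0, so ω_n = 14.01 rad/s and ζ = 11.96/(2·14.01) = 0.4268.
%OS = 100·exp(−πζ/√(1−ζ²)) = 22.7%.

22.7%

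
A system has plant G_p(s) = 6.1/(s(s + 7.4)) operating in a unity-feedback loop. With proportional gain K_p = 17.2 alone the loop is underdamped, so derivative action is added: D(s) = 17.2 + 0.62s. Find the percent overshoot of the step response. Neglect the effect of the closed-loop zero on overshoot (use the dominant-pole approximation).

12.9%

Forward path: (17.2 + 0.62s)·6.1/(s(s+7.4)). The closed-loop characteristic equation is s² + (7.4 + 6.1·0.62)s + 6.1·17.2 = 0.
That is s² + 11.18s + 104.9 = 0, so ω_n = 10.24 rad/s and ζ = 11.18/(2·10.24) = 0.5458.
%OS = 100·exp(−πζ/√(1−ζ²)) = 12.9%.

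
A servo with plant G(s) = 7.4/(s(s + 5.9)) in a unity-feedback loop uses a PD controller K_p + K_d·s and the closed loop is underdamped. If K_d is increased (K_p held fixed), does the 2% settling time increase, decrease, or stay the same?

Characteristic equation s² + (5.9 + 7.4K_d)s + 7.4K_p = 0: raising K_d increases ζω_n = (5.9+7.4K_d)/2 while the loop stays underdamped, so T_s ≈ 4/(ζω_n) decreases.

decrease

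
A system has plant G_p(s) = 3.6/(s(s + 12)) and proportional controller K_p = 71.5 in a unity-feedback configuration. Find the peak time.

Closed-loop characteristic equation: s² + 12s + 257.4 = 0, so ω_n = 16.04 rad/s and ζ = 12/(2·16.04) = 0.374.
Damped frequency ω_d = ω_n√(1−ζ²) = 14.88 rad/s, so peak time T_p = π/ω_d = 0.211 s.

T_p = 0.211 s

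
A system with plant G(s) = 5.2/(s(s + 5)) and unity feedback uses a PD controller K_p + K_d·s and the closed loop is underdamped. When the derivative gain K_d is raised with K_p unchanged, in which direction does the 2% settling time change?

Characteristic equation s² + (5 + 5.2K_d)s + 5.2K_p = 0: raising K_d increases ζω_n = (5+5.2K_d)/2 while the loop stays underdamped, so T_s ≈ 4/(ζω_n) decreases.

decrease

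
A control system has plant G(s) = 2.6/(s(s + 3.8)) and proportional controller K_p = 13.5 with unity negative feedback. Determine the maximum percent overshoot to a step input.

34.5%

The closed-loop denominator s² + 3.8s + 35.1 gives ω_n = √35.1 = 5.925 and ζ = 3.8/(2ω_n) = 0.3207.
%OS = 100·exp(−πζ/√(1−ζ²)) = 100·exp(−π·0.3207/√0.8972) = 34.5%.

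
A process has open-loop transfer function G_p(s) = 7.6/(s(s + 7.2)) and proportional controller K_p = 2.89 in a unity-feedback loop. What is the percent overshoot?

The closed-loop denominator s² + 7.2s + 21.96 gives ω_n = √21.96 = 4.687 and ζ = 7.2/(2ω_n) = 0.7682.
%OS = 100·exp(−πζ/√(1−ζ²)) = 100·exp(−π·0.7682/√0.4099) = 2.31%.

2.31%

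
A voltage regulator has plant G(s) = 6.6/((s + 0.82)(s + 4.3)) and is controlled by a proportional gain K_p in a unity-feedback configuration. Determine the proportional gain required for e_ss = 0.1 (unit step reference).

K_p = 4.81

The loop is type 0, so e_ss(step) = 1/(1 + K_pos) with K_pos = K_p·G(0).
G(0) = 1.872. Require 1/(1 + K_p·1.872) = 0.1, so 1 + 1.872·K_p = 10.
K_p = (10 − 1)/1.872 = 4.81.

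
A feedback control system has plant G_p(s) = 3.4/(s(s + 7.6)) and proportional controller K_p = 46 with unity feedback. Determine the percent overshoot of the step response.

36.7%

The closed-loop denominator s² + 7.6s + 156.4 gives ω_n = √156.4 = 12.51 and ζ = 7.6/(2ω_n) = 0.3039.
%OS = 100·exp(−πζ/√(1−ζ²)) = 100·exp(−π·0.3039/√0.9077) = 36.7%.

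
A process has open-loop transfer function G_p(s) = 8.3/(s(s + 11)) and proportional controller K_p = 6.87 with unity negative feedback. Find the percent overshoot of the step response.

Closed-loop characteristic equation: s² + 11s + 57.02 = 0, so ω_n = 7.551 rad/s and ζ = 11/(2·7.551) = 0.7284.
%OS = 100·exp(−πζ/√(1−ζ²)) = 100·exp(−π·0.7284/√0.4695) = 3.55%.

3.55%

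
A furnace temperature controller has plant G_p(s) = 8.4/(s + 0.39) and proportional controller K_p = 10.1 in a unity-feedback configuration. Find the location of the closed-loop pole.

s = -85.23

Closed-loop transfer function: T(s) = K_p·G_p(s)/(1 + K_p·G_p(s)) = 84.84/(s + 0.39 + 84.84) = 84.84/(s + 85.23).
The closed-loop pole is at s = −85.23.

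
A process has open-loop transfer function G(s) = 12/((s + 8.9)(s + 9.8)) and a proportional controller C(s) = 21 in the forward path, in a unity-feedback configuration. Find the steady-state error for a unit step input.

The loop is type 0. Static position error constant K_pos = C(0)·G(0) = 21·0.1376 = 2.889.
Steady-state error to a unit step: e_ss = 1/(1+K_pos) = 1/3.889 = 0.257.

0.257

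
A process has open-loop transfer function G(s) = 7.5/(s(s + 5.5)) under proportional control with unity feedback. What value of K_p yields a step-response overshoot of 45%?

K_p = 16.6

From %OS = 100·exp(−πζ/√(1−ζ²)) = 45%, ζ = −ln(0.45)/√(π²+ln²(0.45)) = 0.2463.
Characteristic equation s² + 5.5s + 7.5K_p = 0 gives ζ = 5.5/(2√(7.5K_p)).
Setting ζ = 0.2463: √(7.5K_p) = 5.5/(2·0.2463) = 11.16, so K_p = 124.6/7.5 = 16.6.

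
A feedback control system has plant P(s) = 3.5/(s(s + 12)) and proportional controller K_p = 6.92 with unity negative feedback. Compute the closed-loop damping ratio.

ζ = 1.22

1 + K_p·P(s) = 0 gives s² + 12s + 24.22 = 0.
Matching s² + 2ζω_n s + ω_n²: ω_n = √24.22 = 4.921 rad/s and 2ζω_n = 12, so ζ = 12/(2·4.921) = 1.22.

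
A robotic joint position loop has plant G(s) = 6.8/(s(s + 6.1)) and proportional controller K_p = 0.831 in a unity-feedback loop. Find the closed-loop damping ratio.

With unity feedback the closed-loop characteristic equation is s² + 6.1s + 0.831·6.8 = s² + 6.1s + 5.651 = 0.
So ω_n² = 5.651 ⇒ ω_n = 2.377 rad/s, and ζ = 6.1/(2ω_n) = 1.28.

ζ = 1.28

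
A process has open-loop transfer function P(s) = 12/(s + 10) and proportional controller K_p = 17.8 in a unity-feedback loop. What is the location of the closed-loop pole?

s = -223.6

Closed-loop transfer function: T(s) = K_p·P(s)/(1 + K_p·P(s)) = 213.6/(s + 10 + 213.6) = 213.6/(s + 223.6).
The closed-loop pole is at s = −223.6.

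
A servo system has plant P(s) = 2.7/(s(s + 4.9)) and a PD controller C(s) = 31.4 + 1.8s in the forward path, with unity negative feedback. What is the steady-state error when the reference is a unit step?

0

The open loop C(s)P(s) has a pole at the origin (type 1), so the static position error constant is infinite and e_ss = 1/(1+∞) = 0.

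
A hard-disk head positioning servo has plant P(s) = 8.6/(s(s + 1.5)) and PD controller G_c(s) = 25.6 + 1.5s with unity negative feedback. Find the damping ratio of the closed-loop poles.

Forward path: (25.6 + 1.5s)·8.6/(s(s+1.5)). The closed-loop characteristic equation is s² + (1.5 + 8.6·1.5)s + 8.6·25.6 = 0.
That is s² + 14.4s + 220.2 = 0, so ω_n = 14.84 rad/s and ζ = 14.4/(2·14.84) = 0.4852.

ζ = 0.485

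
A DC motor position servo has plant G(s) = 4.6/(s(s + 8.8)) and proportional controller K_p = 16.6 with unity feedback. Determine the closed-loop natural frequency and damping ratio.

1 + K_p·G(s) = 0 gives s² + 8.8s + 76.36 = 0.
So ω_n² = 76.36 ⇒ ω_n = 8.738 rad/s, and ζ = 8.8/(2ω_n) = 0.504.

ω_n = 8.74 rad/s, ζ = 0.504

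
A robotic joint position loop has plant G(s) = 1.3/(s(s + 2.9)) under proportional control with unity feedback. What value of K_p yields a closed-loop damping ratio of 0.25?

K_p = 25.9

Closed-loop characteristic equation: s² + 2.9s + K_p·1.3 = 0.
So ω_n = √(1.3K_p) and 2ζω_n = 2.9, giving ζ = 2.9/(2√(1.3K_p)).
Setting ζ = 0.25: √(1.3K_p) = 2.9/(2·0.25) = 5.8, so K_p = 33.64/1.3 = 25.9.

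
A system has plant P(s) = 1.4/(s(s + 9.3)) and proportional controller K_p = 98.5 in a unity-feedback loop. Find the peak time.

The closed-loop denominator s² + 9.3s + 137.9 gives ω_n = √137.9 = 11.74 and ζ = 9.3/(2ω_n) = 0.396.
Damped frequency ω_d = ω_n√(1−ζ²) = 10.78 rad/s, so peak time T_p = π/ω_d = 0.291 s.

T_p = 0.291 s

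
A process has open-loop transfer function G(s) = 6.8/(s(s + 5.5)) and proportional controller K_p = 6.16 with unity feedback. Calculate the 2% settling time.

T_s ≈ 1.45 s

The closed-loop denominator s² + 5.5s + 41.89 gives ω_n = √41.89 = 6.472 and ζ = 5.5/(2ω_n) = 0.4249.
2% settling time T_s ≈ 4/(ζω_n) = 4/2.75 = 1.45 s.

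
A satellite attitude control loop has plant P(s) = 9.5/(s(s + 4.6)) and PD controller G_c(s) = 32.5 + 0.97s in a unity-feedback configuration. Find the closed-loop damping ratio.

ζ = 0.393

Forward path: (32.5 + 0.97s)·9.5/(s(s+4.6)). The closed-loop characteristic equation is s² + (4.6 + 9.5·0.97)s + 9.5·32.5 = 0.
That is s² + 13.81s + 308.8 = 0, so ω_n = 17.57 rad/s and ζ = 13.81/(2·17.57) = 0.3931.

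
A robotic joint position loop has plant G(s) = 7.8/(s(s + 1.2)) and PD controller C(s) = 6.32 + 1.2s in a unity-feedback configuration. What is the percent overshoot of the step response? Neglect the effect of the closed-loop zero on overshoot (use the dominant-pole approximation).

Forward path: (6.32 + 1.2s)·7.8/(s(s+1.2)). The closed-loop characteristic equation is s² + (1.2 + 7.8·1.2)s + 7.8·6.32 = 0.
That is s² + 10.56s + 49.3 = 0, so ω_n = 7.021 rad/s and ζ = 10.56/(2·7.021) = 0.752.
%OS = 100·exp(−πζ/√(1−ζ²)) = 2.78%.

2.78%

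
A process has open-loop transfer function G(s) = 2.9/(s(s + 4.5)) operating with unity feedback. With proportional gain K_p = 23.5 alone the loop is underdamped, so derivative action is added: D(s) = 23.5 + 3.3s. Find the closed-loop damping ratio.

Forward path: (23.5 + 3.3s)·2.9/(s(s+4.5)). The closed-loop characteristic equation is s² + (4.5 + 2.9·3.3)s + 2.9·23.5 = 0.
That is s² + 14.07s + 68.15 = 0, so ω_n = 8.255 rad/s and ζ = 14.07/(2·8.255) = 0.8522.

ζ = 0.852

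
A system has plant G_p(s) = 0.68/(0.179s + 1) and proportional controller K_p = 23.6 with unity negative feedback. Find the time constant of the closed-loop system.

τ = 0.0105 s

Closed loop: T(s) = K_p·G_p/(1+K_p·G_p) = 16.05/(0.179s + 1 + 16.05), with pole at s = −(1 + 16.05)/0.179 = −95.24.
Closed-loop time constant τ = 1/95.24 = 0.0105 s.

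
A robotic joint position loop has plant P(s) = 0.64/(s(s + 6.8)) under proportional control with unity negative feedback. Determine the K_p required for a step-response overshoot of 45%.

K_p = 298

From %OS = 100·exp(−πζ/√(1−ζ²)) = 45%, ζ = −ln(0.45)/√(π²+ln²(0.45)) = 0.2463.
Characteristic equation s² + 6.8s + 0.64K_p = 0 gives ζ = 6.8/(2√(0.64K_p)).
Setting ζ = 0.2463: √(0.64K_p) = 6.8/(2·0.2463) = 13.8, so K_p = 190.5/0.64 = 298.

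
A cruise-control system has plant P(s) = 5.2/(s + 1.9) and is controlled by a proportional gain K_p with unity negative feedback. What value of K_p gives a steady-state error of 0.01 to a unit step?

Steady-state error for a unit step on this type-0 loop is 1/(1 + K_p·P(0)).
P(0) = 2.737. Require 1/(1 + K_p·2.737) = 0.01, so 1 + 2.737·K_p = 100.
K_p = (100 − 1)/2.737 = 36.2.

K_p = 36.2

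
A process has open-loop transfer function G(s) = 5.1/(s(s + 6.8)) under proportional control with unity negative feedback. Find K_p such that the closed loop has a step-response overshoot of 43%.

K_p = 33.7

From %OS = 100·exp(−πζ/√(1−ζ²)) = 43%, ζ = −ln(0.43)/√(π²+ln²(0.43)) = 0.2594.
Characteristic equation s² + 6.8s + 5.1K_p = 0 gives ζ = 6.8/(2√(5.1K_p)).
Setting ζ = 0.2594: √(5.1K_p) = 6.8/(2·0.2594) = 13.1, so K_p = 171.7/5.1 = 33.7.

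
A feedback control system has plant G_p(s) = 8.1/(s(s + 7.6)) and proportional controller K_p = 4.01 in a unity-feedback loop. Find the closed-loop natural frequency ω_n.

The closed-loop denominator is s(s+7.6) + 4.01·8.1 = s² + 7.6s + 32.48.
Matching s² + 2ζω_n s + ω_n²: ω_n = √32.48 = 5.699 rad/s and 2ζω_n = 7.6, so ζ = 7.6/(2·5.699) = 0.667.

ω_n = 5.7 rad/s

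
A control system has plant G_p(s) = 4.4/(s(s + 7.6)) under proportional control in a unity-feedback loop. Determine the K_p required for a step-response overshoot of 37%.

From %OS = 100·exp(−πζ/√(1−ζ²)) = 37%, ζ = −ln(0.37)/√(π²+ln²(0.37)) = 0.3017.
Characteristic equation s² + 7.6s + 4.4K_p = 0 gives ζ = 7.6/(2√(4.4K_p)).
Setting ζ = 0.3017: √(4.4K_p) = 7.6/(2·0.3017) = 12.59, so K_p = 158.6/4.4 = 36.

K_p = 36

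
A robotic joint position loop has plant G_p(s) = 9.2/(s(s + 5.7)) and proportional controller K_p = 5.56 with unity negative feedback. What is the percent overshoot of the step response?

25.5%

The closed-loop denominator s² + 5.7s + 51.15 gives ω_n = √51.15 = 7.152 and ζ = 5.7/(2ω_n) = 0.3985.
%OS = 100·exp(−πζ/√(1−ζ²)) = 100·exp(−π·0.3985/√0.8412) = 25.5%.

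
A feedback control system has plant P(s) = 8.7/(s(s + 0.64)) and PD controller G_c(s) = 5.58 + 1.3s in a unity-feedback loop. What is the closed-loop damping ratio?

Forward path: (5.58 + 1.3s)·8.7/(s(s+0.64)). The closed-loop characteristic equation is s² + (0.64 + 8.7·1.3)s + 8.7·5.58 = 0.
That is s² + 11.95s + 48.55 = 0, so ω_n = 6.967 rad/s and ζ = 11.95/(2·6.967) = 0.8576.

ζ = 0.858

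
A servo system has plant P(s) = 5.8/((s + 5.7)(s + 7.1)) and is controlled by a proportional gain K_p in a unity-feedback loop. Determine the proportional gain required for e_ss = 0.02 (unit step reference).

The loop is type 0, so e_ss(step) = 1/(1 + K_pos) with K_pos = K_p·P(0).
P(0) = 0.1433. Require 1/(1 + K_p·0.1433) = 0.02, so 1 + 0.1433·K_p = 50.
K_p = (50 − 1)/0.1433 = 342.

K_p = 342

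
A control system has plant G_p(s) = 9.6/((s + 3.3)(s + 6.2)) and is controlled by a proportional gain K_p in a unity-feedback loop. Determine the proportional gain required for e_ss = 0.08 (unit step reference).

K_p = 24.5

The loop is type 0, so e_ss(step) = 1/(1 + K_pos) with K_pos = K_p·G_p(0).
G_p(0) = 0.4692. Require 1/(1 + K_p·0.4692) = 0.08, so 1 + 0.4692·K_p = 12.5.
K_p = (12.5 − 1)/0.4692 = 24.5.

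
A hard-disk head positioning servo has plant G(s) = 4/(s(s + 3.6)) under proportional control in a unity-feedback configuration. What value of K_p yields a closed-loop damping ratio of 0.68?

K_p = 1.75

Closed-loop characteristic equation: s² + 3.6s + K_p·4 = 0.
So ω_n = √(4K_p) and 2ζω_n = 3.6, giving ζ = 3.6/(2√(4K_p)).
Setting ζ = 0.68: √(4K_p) = 3.6/(2·0.68) = 2.647, so K_p = 7.007/4 = 1.75.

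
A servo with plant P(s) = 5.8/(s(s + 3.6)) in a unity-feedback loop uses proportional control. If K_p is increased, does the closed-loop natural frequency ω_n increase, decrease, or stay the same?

increase

ω_n = √(5.8·K_p), which grows with K_p.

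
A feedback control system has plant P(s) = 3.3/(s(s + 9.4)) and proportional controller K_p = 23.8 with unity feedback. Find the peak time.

The closed-loop denominator s² + 9.4s + 78.54 gives ω_n = √78.54 = 8.862 and ζ = 9.4/(2ω_n) = 0.5303.
Damped frequency ω_d = ω_n√(1−ζ²) = 7.513 rad/s, so peak time T_p = π/ω_d = 0.418 s.

T_p = 0.418 s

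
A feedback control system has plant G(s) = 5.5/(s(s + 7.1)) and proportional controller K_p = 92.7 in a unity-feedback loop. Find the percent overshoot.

From 1 + K_pG(s) = 0: s² + 7.1s + 509.9 = 0 ⇒ ω_n = 22.58, ζ = 0.1572.
%OS = 100·exp(−πζ/√(1−ζ²)) = 100·exp(−π·0.1572/√0.9753) = 60.6%.

60.6%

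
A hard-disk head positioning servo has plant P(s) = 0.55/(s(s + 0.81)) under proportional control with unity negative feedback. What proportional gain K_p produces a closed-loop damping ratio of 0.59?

K_p = 0.857

Closed-loop characteristic equation: s² + 0.81s + K_p·0.55 = 0.
So ω_n = √(0.55K_p) and 2ζω_n = 0.81, giving ζ = 0.81/(2√(0.55K_p)).
Setting ζ = 0.59: √(0.55K_p) = 0.81/(2·0.59) = 0.6864, so K_p = 0.4712/0.55 = 0.857.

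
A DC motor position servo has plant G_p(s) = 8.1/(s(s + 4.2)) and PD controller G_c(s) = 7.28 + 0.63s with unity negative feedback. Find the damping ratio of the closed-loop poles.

ζ = 0.606

Forward path: (7.28 + 0.63s)·8.1/(s(s+4.2)). The closed-loop characteristic equation is s² + (4.2 + 8.1·0.63)s + 8.1·7.28 = 0.
That is s² + 9.303s + 58.97 = 0, so ω_n = 7.679 rad/s and ζ = 9.303/(2·7.679) = 0.6057.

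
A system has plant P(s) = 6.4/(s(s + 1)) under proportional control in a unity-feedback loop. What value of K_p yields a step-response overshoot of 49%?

From %OS = 100·exp(−πζ/√(1−ζ²)) = 49%, ζ = −ln(0.49)/√(π²+ln²(0.49)) = 0.2214.
Characteristic equation s² + 1s + 6.4K_p = 0 gives ζ = 1/(2√(6.4K_p)).
Setting ζ = 0.2214: √(6.4K_p) = 1/(2·0.2214) = 2.258, so K_p = 5.099/6.4 = 0.797.

K_p = 0.797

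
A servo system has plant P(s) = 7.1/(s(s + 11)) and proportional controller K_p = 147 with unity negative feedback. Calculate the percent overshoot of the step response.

From 1 + K_pP(s) = 0: s² + 11s + 1044 = 0 ⇒ ω_n = 32.31, ζ = 0.1702.
%OS = 100·exp(−πζ/√(1−ζ²)) = 100·exp(−π·0.1702/√0.971) = 58.1%.

58.1%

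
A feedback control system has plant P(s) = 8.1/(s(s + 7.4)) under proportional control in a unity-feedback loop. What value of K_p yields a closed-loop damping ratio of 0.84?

K_p = 2.4

Closed-loop characteristic equation: s² + 7.4s + K_p·8.1 = 0.
So ω_n = √(8.1K_p) and 2ζω_n = 7.4, giving ζ = 7.4/(2√(8.1K_p)).
Setting ζ = 0.84: √(8.1K_p) = 7.4/(2·0.84) = 4.405, so K_p = 19.4/8.1 = 2.4.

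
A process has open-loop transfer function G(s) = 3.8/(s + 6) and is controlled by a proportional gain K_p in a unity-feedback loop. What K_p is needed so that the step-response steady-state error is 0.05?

K_p = 30

The loop is type 0, so e_ss(step) = 1/(1 + K_pos) with K_pos = K_p·G(0).
G(0) = 0.6333. Require 1/(1 + K_p·0.6333) = 0.05, so 1 + 0.6333·K_p = 20.
K_p = (20 − 1)/0.6333 = 30.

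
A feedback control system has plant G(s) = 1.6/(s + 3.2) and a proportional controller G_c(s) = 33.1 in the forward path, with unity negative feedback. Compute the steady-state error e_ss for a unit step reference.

0.057

The loop is type 0. Static position error constant K_pos = G_c(0)·G(0) = 33.1·0.5 = 16.55.
Steady-state error to a unit step: e_ss = 1/(1+K_pos) = 1/17.55 = 0.057.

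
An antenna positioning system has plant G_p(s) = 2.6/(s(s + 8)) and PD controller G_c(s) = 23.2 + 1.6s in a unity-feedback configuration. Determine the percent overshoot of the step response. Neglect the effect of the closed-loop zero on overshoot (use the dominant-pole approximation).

Forward path: (23.2 + 1.6s)·2.6/(s(s+8)). The closed-loop characteristic equation is s² + (8 + 2.6·1.6)s + 2.6·23.2 = 0.
That is s² + 12.16s + 60.32 = 0, so ω_n = 7.767 rad/s and ζ = 12.16/(2·7.767) = 0.7828.
%OS = 100·exp(−πζ/√(1−ζ²)) = 1.92%.

1.92%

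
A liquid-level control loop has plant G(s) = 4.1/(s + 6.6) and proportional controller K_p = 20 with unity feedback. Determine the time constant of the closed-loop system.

Closed-loop transfer function: T(s) = K_p·G(s)/(1 + K_p·G(s)) = 82/(s + 6.6 + 82) = 82/(s + 88.6).
Time constant τ = 1/88.6 = 0.0113 s.

τ = 0.0113 s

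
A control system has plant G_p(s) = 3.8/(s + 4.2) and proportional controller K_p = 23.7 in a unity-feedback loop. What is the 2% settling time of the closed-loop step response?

T_s ≈ 0.0424 s

Closed-loop transfer function: T(s) = K_p·G_p(s)/(1 + K_p·G_p(s)) = 90.06/(s + 4.2 + 90.06) = 90.06/(s + 94.26).
Time constant τ = 1/94.26 = 0.01061 s, so the 2% settling time is about 4τ = 0.0424 s.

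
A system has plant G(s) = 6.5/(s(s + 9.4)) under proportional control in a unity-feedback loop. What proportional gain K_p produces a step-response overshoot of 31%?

From %OS = 100·exp(−πζ/√(1−ζ²)) = 31%, ζ = −ln(0.31)/√(π²+ln²(0.31)) = 0.3493.
Characteristic equation s² + 9.4s + 6.5K_p = 0 gives ζ = 9.4/(2√(6.5K_p)).
Setting ζ = 0.3493: √(6.5K_p) = 9.4/(2·0.3493) = 13.45, so K_p = 181/6.5 = 27.9.

K_p = 27.9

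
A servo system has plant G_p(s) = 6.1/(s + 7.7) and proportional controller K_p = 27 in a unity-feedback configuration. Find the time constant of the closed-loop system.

Closed-loop transfer function: T(s) = K_p·G_p(s)/(1 + K_p·G_p(s)) = 164.7/(s + 7.7 + 164.7) = 164.7/(s + 172.4).
Time constant τ = 1/172.4 = 0.0058 s.

τ = 0.0058 s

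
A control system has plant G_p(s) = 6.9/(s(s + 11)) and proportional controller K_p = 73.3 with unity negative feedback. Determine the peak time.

The closed-loop denominator s² + 11s + 505.8 gives ω_n = √505.8 = 22.49 and ζ = 11/(2ω_n) = 0.2446.
Damped frequency ω_d = ω_n√(1−ζ²) = 21.81 rad/s, so peak time T_p = π/ω_d = 0.144 s.

T_p = 0.144 s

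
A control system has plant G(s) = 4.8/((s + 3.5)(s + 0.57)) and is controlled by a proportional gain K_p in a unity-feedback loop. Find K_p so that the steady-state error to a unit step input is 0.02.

K_p = 20.4

The loop is type 0, so e_ss(step) = 1/(1 + K_pos) with K_pos = K_p·G(0).
G(0) = 2.406. Require 1/(1 + K_p·2.406) = 0.02, so 1 + 2.406·K_p = 50.
K_p = (50 − 1)/2.406 = 20.4.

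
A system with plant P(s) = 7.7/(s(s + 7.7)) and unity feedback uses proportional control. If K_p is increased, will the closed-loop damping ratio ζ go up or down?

ζ = 7.7/(2√(7.7K_p)); increasing K_p raises the denominator, so ζ falls.

decrease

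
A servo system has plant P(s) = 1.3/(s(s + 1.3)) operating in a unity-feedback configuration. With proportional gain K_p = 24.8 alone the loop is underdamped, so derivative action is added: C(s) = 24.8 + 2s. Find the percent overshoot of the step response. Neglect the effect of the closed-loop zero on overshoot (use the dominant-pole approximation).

31.7%

Forward path: (24.8 + 2s)·1.3/(s(s+1.3)). The closed-loop characteristic equation is s² + (1.3 + 1.3·2)s + 1.3·24.8 = 0.
That is s² + 3.9s + 32.24 = 0, so ω_n = 5.678 rad/s and ζ = 3.9/(2·5.678) = 0.3434.
%OS = 100·exp(−πζ/√(1−ζ²)) = 31.7%.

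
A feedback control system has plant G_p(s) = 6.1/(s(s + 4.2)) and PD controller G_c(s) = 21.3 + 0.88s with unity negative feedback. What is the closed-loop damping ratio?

Forward path: (21.3 + 0.88s)·6.1/(s(s+4.2)). The closed-loop characteristic equation is s² + (4.2 + 6.1·0.88)s + 6.1·21.3 = 0.
That is s² + 9.568s + 129.9 = 0, so ω_n = 11.4 rad/s and ζ = 9.568/(2·11.4) = 0.4197.

ζ = 0.42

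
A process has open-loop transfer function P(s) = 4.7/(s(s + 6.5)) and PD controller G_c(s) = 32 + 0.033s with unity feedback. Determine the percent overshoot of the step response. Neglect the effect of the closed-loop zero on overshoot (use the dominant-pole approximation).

Forward path: (32 + 0.033s)·4.7/(s(s+6.5)). The closed-loop characteristic equation is s² + (6.5 + 4.7·0.033)s + 4.7·32 = 0.
That is s² + 6.655s + 150.4 = 0, so ω_n = 12.26 rad/s and ζ = 6.655/(2·12.26) = 0.2713.
%OS = 100·exp(−πζ/√(1−ζ²)) = 41.2%.

41.2%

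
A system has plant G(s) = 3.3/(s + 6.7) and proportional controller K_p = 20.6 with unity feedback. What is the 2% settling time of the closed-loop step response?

T_s ≈ 0.0536 s

Closed-loop transfer function: T(s) = K_p·G(s)/(1 + K_p·G(s)) = 67.98/(s + 6.7 + 67.98) = 67.98/(s + 74.68).
Time constant τ = 1/74.68 = 0.01339 s, so the 2% settling time is about 4τ = 0.0536 s.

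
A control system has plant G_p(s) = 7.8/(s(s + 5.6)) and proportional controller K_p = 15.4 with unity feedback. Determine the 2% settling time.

Closed-loop characteristic equation: s² + 5.6s + 120.1 = 0, so ω_n = 10.96 rad/s and ζ = 5.6/(2·10.96) = 0.2555.
2% settling time T_s ≈ 4/(ζω_n) = 4/2.8 = 1.43 s.

T_s ≈ 1.43 s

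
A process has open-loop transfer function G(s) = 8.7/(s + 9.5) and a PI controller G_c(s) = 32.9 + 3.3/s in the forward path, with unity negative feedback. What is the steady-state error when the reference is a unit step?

0

The open loop G_c(s)G(s) has a pole at the origin (type 1), so the static position error constant is infinite and e_ss = 1/(1+∞) = 0.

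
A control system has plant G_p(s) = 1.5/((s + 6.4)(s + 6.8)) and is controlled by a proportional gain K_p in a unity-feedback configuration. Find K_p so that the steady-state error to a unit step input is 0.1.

K_p = 261

For a type-0 loop with proportional control, e_ss = 1/(1 + K_p·G_p(0)).
G_p(0) = 0.03447. Require 1/(1 + K_p·0.03447) = 0.1, so 1 + 0.03447·K_p = 10.
K_p = (10 − 1)/0.03447 = 261.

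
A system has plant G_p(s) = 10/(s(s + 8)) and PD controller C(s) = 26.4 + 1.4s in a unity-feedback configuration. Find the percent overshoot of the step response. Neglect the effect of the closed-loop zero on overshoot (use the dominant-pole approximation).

5.56%

Forward path: (26.4 + 1.4s)·10/(s(s+8)). The closed-loop characteristic equation is s² + (8 + 10·1.4)s + 10·26.4 = 0.
That is s² + 22s + 264 = 0, so ω_n = 16.25 rad/s and ζ = 22/(2·16.25) = 0.677.
%OS = 100·exp(−πζ/√(1−ζ²)) = 5.56%.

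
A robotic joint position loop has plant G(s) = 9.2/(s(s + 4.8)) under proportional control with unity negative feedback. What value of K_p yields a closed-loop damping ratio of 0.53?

Closed-loop characteristic equation: s² + 4.8s + K_p·9.2 = 0.
So ω_n = √(9.2K_p) and 2ζω_n = 4.8, giving ζ = 4.8/(2√(9.2K_p)).
Setting ζ = 0.53: √(9.2K_p) = 4.8/(2·0.53) = 4.528, so K_p = 20.51/9.2 = 2.23.

K_p = 2.23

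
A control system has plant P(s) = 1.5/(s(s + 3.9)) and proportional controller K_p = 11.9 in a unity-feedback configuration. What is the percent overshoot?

19.5%

Closed-loop characteristic equation: s² + 3.9s + 17.85 = 0, so ω_n = 4.225 rad/s and ζ = 3.9/(2·4.225) = 0.4615.
%OS = 100·exp(−πζ/√(1−ζ²)) = 100·exp(−π·0.4615/√0.787) = 19.5%.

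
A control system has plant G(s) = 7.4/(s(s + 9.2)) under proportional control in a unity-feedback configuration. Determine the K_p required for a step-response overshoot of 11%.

K_p = 8.65

From %OS = 100·exp(−πζ/√(1−ζ²)) = 11%, ζ = −ln(0.11)/√(π²+ln²(0.11)) = 0.5749.
Characteristic equation s² + 9.2s + 7.4K_p = 0 gives ζ = 9.2/(2√(7.4K_p)).
Setting ζ = 0.5749: √(7.4K_p) = 9.2/(2·0.5749) = 8.002, so K_p = 64.02/7.4 = 8.65.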